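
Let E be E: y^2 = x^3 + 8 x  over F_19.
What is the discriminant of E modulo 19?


4 a^3 + 27 b^2 = 4*8^3 + 27*0^2 = 2048 + 0 = 2048
Delta = -16 * (2048) = -32768
Delta mod 19 = 7

Delta = 7 (mod 19)


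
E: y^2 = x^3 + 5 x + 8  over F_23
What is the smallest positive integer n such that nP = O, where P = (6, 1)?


Compute successive multiples of P until we hit O:
  1P = (6, 1)
  2P = (12, 5)
  3P = (8, 13)
  4P = (22, 18)
  5P = (7, 8)
  6P = (13, 19)
  7P = (20, 9)
  8P = (10, 0)
  ... (continuing to 16P)
  16P = O

ord(P) = 16


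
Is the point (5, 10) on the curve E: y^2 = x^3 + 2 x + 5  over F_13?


Check whether y^2 = x^3 + 2 x + 5 (mod 13) for (x, y) = (5, 10).
LHS: y^2 = 10^2 mod 13 = 9
RHS: x^3 + 2 x + 5 = 5^3 + 2*5 + 5 mod 13 = 10
LHS != RHS

No, not on the curve


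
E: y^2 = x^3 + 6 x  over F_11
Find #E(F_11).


For each x in F_11, count y with y^2 = x^3 + 6 x + 0 mod 11:
  x = 0: RHS = 0, y in [0]  -> 1 point(s)
  x = 2: RHS = 9, y in [3, 8]  -> 2 point(s)
  x = 3: RHS = 1, y in [1, 10]  -> 2 point(s)
  x = 4: RHS = 0, y in [0]  -> 1 point(s)
  x = 5: RHS = 1, y in [1, 10]  -> 2 point(s)
  x = 7: RHS = 0, y in [0]  -> 1 point(s)
  x = 10: RHS = 4, y in [2, 9]  -> 2 point(s)
Affine points: 11. Add the point at infinity: total = 12.

#E(F_11) = 12


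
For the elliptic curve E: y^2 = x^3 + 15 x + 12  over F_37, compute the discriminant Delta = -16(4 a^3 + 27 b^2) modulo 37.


4 a^3 + 27 b^2 = 4*15^3 + 27*12^2 = 13500 + 3888 = 17388
Delta = -16 * (17388) = -278208
Delta mod 37 = 32

Delta = 32 (mod 37)


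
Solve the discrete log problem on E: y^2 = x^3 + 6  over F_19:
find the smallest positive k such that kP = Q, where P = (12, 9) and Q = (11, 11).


Enumerate multiples of P until we hit Q = (11, 11):
  1P = (12, 9)
  2P = (1, 8)
  3P = (17, 13)
  4P = (18, 9)
  5P = (8, 10)
  6P = (5, 13)
  7P = (0, 14)
  8P = (11, 8)
  9P = (16, 6)
  10P = (7, 11)
  11P = (7, 8)
  12P = (16, 13)
  13P = (11, 11)
Match found at i = 13.

k = 13


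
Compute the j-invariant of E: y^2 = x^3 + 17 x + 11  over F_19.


Delta = -16(4 a^3 + 27 b^2) mod 19 = 15
-1728 * (4 a)^3 = -1728 * (4*17)^3 mod 19 = 1
j = 1 * 15^(-1) mod 19 = 14

j = 14 (mod 19)


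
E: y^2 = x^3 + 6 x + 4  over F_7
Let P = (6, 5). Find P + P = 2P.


Doubling: s = (3 x1^2 + a) / (2 y1)
s = (3*6^2 + 6) / (2*5) mod 7 = 3
x3 = s^2 - 2 x1 mod 7 = 3^2 - 2*6 = 4
y3 = s (x1 - x3) - y1 mod 7 = 3 * (6 - 4) - 5 = 1

2P = (4, 1)


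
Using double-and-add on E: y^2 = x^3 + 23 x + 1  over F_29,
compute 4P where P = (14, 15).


k = 4 = 100_2 (binary, LSB first: 001)
Double-and-add from P = (14, 15):
  bit 0 = 0: acc unchanged = O
  bit 1 = 0: acc unchanged = O
  bit 2 = 1: acc = O + (28, 8) = (28, 8)

4P = (28, 8)


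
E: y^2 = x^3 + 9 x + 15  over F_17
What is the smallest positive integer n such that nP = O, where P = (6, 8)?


Compute successive multiples of P until we hit O:
  1P = (6, 8)
  2P = (9, 3)
  3P = (1, 12)
  4P = (12, 7)
  5P = (8, 15)
  6P = (11, 0)
  7P = (8, 2)
  8P = (12, 10)
  ... (continuing to 12P)
  12P = O

ord(P) = 12


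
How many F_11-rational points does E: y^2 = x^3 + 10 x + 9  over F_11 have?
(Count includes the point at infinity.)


For each x in F_11, count y with y^2 = x^3 + 10 x + 9 mod 11:
  x = 0: RHS = 9, y in [3, 8]  -> 2 point(s)
  x = 1: RHS = 9, y in [3, 8]  -> 2 point(s)
  x = 2: RHS = 4, y in [2, 9]  -> 2 point(s)
  x = 3: RHS = 0, y in [0]  -> 1 point(s)
  x = 4: RHS = 3, y in [5, 6]  -> 2 point(s)
  x = 7: RHS = 4, y in [2, 9]  -> 2 point(s)
  x = 9: RHS = 3, y in [5, 6]  -> 2 point(s)
  x = 10: RHS = 9, y in [3, 8]  -> 2 point(s)
Affine points: 15. Add the point at infinity: total = 16.

#E(F_11) = 16


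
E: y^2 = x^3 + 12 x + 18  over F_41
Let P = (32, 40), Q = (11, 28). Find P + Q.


P != Q, so use the chord formula.
s = (y2 - y1) / (x2 - x1) = (29) / (20) mod 41 = 24
x3 = s^2 - x1 - x2 mod 41 = 24^2 - 32 - 11 = 0
y3 = s (x1 - x3) - y1 mod 41 = 24 * (32 - 0) - 40 = 31

P + Q = (0, 31)


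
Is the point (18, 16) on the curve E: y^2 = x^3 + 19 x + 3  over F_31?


Check whether y^2 = x^3 + 19 x + 3 (mod 31) for (x, y) = (18, 16).
LHS: y^2 = 16^2 mod 31 = 8
RHS: x^3 + 19 x + 3 = 18^3 + 19*18 + 3 mod 31 = 8
LHS = RHS

Yes, on the curve


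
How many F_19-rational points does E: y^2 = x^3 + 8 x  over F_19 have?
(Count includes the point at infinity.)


For each x in F_19, count y with y^2 = x^3 + 8 x + 0 mod 19:
  x = 0: RHS = 0, y in [0]  -> 1 point(s)
  x = 1: RHS = 9, y in [3, 16]  -> 2 point(s)
  x = 2: RHS = 5, y in [9, 10]  -> 2 point(s)
  x = 4: RHS = 1, y in [1, 18]  -> 2 point(s)
  x = 6: RHS = 17, y in [6, 13]  -> 2 point(s)
  x = 7: RHS = 0, y in [0]  -> 1 point(s)
  x = 8: RHS = 6, y in [5, 14]  -> 2 point(s)
  x = 10: RHS = 16, y in [4, 15]  -> 2 point(s)
  x = 12: RHS = 0, y in [0]  -> 1 point(s)
  x = 14: RHS = 6, y in [5, 14]  -> 2 point(s)
  x = 16: RHS = 6, y in [5, 14]  -> 2 point(s)
Affine points: 19. Add the point at infinity: total = 20.

#E(F_19) = 20


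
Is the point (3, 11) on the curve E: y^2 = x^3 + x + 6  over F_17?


Check whether y^2 = x^3 + 1 x + 6 (mod 17) for (x, y) = (3, 11).
LHS: y^2 = 11^2 mod 17 = 2
RHS: x^3 + 1 x + 6 = 3^3 + 1*3 + 6 mod 17 = 2
LHS = RHS

Yes, on the curve


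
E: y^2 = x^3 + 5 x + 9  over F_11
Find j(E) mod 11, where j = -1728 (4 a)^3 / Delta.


Delta = -16(4 a^3 + 27 b^2) mod 11 = 7
-1728 * (4 a)^3 = -1728 * (4*5)^3 mod 11 = 8
j = 8 * 7^(-1) mod 11 = 9

j = 9 (mod 11)


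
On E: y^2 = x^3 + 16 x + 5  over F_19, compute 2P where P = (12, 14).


Doubling: s = (3 x1^2 + a) / (2 y1)
s = (3*12^2 + 16) / (2*14) mod 19 = 16
x3 = s^2 - 2 x1 mod 19 = 16^2 - 2*12 = 4
y3 = s (x1 - x3) - y1 mod 19 = 16 * (12 - 4) - 14 = 0

2P = (4, 0)


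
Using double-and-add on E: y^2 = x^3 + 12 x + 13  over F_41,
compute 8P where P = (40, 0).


k = 8 = 1000_2 (binary, LSB first: 0001)
Double-and-add from P = (40, 0):
  bit 0 = 0: acc unchanged = O
  bit 1 = 0: acc unchanged = O
  bit 2 = 0: acc unchanged = O
  bit 3 = 1: acc = O + O = O

8P = O


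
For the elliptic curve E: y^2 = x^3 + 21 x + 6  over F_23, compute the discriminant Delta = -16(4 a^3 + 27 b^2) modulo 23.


4 a^3 + 27 b^2 = 4*21^3 + 27*6^2 = 37044 + 972 = 38016
Delta = -16 * (38016) = -608256
Delta mod 23 = 2

Delta = 2 (mod 23)


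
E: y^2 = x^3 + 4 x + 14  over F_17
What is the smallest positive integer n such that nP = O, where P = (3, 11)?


Compute successive multiples of P until we hit O:
  1P = (3, 11)
  2P = (10, 0)
  3P = (3, 6)
  4P = O

ord(P) = 4


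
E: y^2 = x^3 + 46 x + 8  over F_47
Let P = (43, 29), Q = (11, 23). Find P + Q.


P != Q, so use the chord formula.
s = (y2 - y1) / (x2 - x1) = (41) / (15) mod 47 = 9
x3 = s^2 - x1 - x2 mod 47 = 9^2 - 43 - 11 = 27
y3 = s (x1 - x3) - y1 mod 47 = 9 * (43 - 27) - 29 = 21

P + Q = (27, 21)


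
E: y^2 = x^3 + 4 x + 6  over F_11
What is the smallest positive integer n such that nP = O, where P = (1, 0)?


Compute successive multiples of P until we hit O:
  1P = (1, 0)
  2P = O

ord(P) = 2


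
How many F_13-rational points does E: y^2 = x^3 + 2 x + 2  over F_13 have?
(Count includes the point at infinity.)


For each x in F_13, count y with y^2 = x^3 + 2 x + 2 mod 13:
  x = 2: RHS = 1, y in [1, 12]  -> 2 point(s)
  x = 3: RHS = 9, y in [3, 10]  -> 2 point(s)
  x = 4: RHS = 9, y in [3, 10]  -> 2 point(s)
  x = 6: RHS = 9, y in [3, 10]  -> 2 point(s)
  x = 8: RHS = 10, y in [6, 7]  -> 2 point(s)
  x = 11: RHS = 3, y in [4, 9]  -> 2 point(s)
  x = 12: RHS = 12, y in [5, 8]  -> 2 point(s)
Affine points: 14. Add the point at infinity: total = 15.

#E(F_13) = 15


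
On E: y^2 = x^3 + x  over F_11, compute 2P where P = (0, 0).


k = 2 = 10_2 (binary, LSB first: 01)
Double-and-add from P = (0, 0):
  bit 0 = 0: acc unchanged = O
  bit 1 = 1: acc = O + O = O

2P = O


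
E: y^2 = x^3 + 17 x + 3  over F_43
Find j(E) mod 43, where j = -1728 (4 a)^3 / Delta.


Delta = -16(4 a^3 + 27 b^2) mod 43 = 9
-1728 * (4 a)^3 = -1728 * (4*17)^3 mod 43 = 1
j = 1 * 9^(-1) mod 43 = 24

j = 24 (mod 43)


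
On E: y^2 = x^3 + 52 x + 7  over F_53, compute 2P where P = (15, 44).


Doubling: s = (3 x1^2 + a) / (2 y1)
s = (3*15^2 + 52) / (2*44) mod 53 = 45
x3 = s^2 - 2 x1 mod 53 = 45^2 - 2*15 = 34
y3 = s (x1 - x3) - y1 mod 53 = 45 * (15 - 34) - 44 = 2

2P = (34, 2)


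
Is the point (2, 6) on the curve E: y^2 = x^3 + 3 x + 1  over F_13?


Check whether y^2 = x^3 + 3 x + 1 (mod 13) for (x, y) = (2, 6).
LHS: y^2 = 6^2 mod 13 = 10
RHS: x^3 + 3 x + 1 = 2^3 + 3*2 + 1 mod 13 = 2
LHS != RHS

No, not on the curve


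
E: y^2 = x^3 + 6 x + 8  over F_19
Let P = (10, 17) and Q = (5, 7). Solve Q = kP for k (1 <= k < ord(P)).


Enumerate multiples of P until we hit Q = (5, 7):
  1P = (10, 17)
  2P = (4, 18)
  3P = (14, 9)
  4P = (18, 18)
  5P = (2, 3)
  6P = (16, 1)
  7P = (17, 8)
  8P = (8, 13)
  9P = (5, 12)
  10P = (5, 7)
Match found at i = 10.

k = 10


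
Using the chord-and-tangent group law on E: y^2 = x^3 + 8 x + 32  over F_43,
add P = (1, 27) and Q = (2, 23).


P != Q, so use the chord formula.
s = (y2 - y1) / (x2 - x1) = (39) / (1) mod 43 = 39
x3 = s^2 - x1 - x2 mod 43 = 39^2 - 1 - 2 = 13
y3 = s (x1 - x3) - y1 mod 43 = 39 * (1 - 13) - 27 = 21

P + Q = (13, 21)


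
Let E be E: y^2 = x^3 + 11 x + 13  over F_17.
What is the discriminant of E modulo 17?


4 a^3 + 27 b^2 = 4*11^3 + 27*13^2 = 5324 + 4563 = 9887
Delta = -16 * (9887) = -158192
Delta mod 17 = 10

Delta = 10 (mod 17)


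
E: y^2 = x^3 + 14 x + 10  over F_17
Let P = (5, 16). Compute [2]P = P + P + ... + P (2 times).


k = 2 = 10_2 (binary, LSB first: 01)
Double-and-add from P = (5, 16):
  bit 0 = 0: acc unchanged = O
  bit 1 = 1: acc = O + (11, 13) = (11, 13)

2P = (11, 13)


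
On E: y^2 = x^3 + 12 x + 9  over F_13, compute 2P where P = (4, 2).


Doubling: s = (3 x1^2 + a) / (2 y1)
s = (3*4^2 + 12) / (2*2) mod 13 = 2
x3 = s^2 - 2 x1 mod 13 = 2^2 - 2*4 = 9
y3 = s (x1 - x3) - y1 mod 13 = 2 * (4 - 9) - 2 = 1

2P = (9, 1)


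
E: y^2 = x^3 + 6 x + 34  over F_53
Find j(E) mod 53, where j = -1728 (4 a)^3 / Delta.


Delta = -16(4 a^3 + 27 b^2) mod 53 = 36
-1728 * (4 a)^3 = -1728 * (4*6)^3 mod 53 = 23
j = 23 * 36^(-1) mod 53 = 8

j = 8 (mod 53)


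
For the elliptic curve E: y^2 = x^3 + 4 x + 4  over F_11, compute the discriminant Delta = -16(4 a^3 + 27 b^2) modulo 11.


4 a^3 + 27 b^2 = 4*4^3 + 27*4^2 = 256 + 432 = 688
Delta = -16 * (688) = -11008
Delta mod 11 = 3

Delta = 3 (mod 11)


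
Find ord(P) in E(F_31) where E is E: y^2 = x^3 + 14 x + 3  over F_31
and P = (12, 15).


Compute successive multiples of P until we hit O:
  1P = (12, 15)
  2P = (27, 10)
  3P = (30, 22)
  4P = (8, 21)
  5P = (21, 14)
  6P = (16, 13)
  7P = (11, 0)
  8P = (16, 18)
  ... (continuing to 14P)
  14P = O

ord(P) = 14


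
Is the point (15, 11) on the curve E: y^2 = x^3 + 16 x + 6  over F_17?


Check whether y^2 = x^3 + 16 x + 6 (mod 17) for (x, y) = (15, 11).
LHS: y^2 = 11^2 mod 17 = 2
RHS: x^3 + 16 x + 6 = 15^3 + 16*15 + 6 mod 17 = 0
LHS != RHS

No, not on the curve


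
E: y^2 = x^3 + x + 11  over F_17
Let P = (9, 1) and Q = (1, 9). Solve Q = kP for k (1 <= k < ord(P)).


Enumerate multiples of P until we hit Q = (1, 9):
  1P = (9, 1)
  2P = (8, 2)
  3P = (1, 8)
  4P = (16, 3)
  5P = (7, 2)
  6P = (14, 10)
  7P = (2, 15)
  8P = (10, 1)
  9P = (15, 16)
  10P = (12, 0)
  11P = (15, 1)
  12P = (10, 16)
  13P = (2, 2)
  14P = (14, 7)
  15P = (7, 15)
  16P = (16, 14)
  17P = (1, 9)
Match found at i = 17.

k = 17


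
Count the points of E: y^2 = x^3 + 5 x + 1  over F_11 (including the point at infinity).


For each x in F_11, count y with y^2 = x^3 + 5 x + 1 mod 11:
  x = 0: RHS = 1, y in [1, 10]  -> 2 point(s)
  x = 6: RHS = 5, y in [4, 7]  -> 2 point(s)
  x = 7: RHS = 5, y in [4, 7]  -> 2 point(s)
  x = 8: RHS = 3, y in [5, 6]  -> 2 point(s)
  x = 9: RHS = 5, y in [4, 7]  -> 2 point(s)
Affine points: 10. Add the point at infinity: total = 11.

#E(F_11) = 11


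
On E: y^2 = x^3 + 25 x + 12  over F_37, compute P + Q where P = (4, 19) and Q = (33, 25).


P != Q, so use the chord formula.
s = (y2 - y1) / (x2 - x1) = (6) / (29) mod 37 = 27
x3 = s^2 - x1 - x2 mod 37 = 27^2 - 4 - 33 = 26
y3 = s (x1 - x3) - y1 mod 37 = 27 * (4 - 26) - 19 = 16

P + Q = (26, 16)


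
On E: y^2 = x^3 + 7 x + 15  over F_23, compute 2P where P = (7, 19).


Doubling: s = (3 x1^2 + a) / (2 y1)
s = (3*7^2 + 7) / (2*19) mod 23 = 21
x3 = s^2 - 2 x1 mod 23 = 21^2 - 2*7 = 13
y3 = s (x1 - x3) - y1 mod 23 = 21 * (7 - 13) - 19 = 16

2P = (13, 16)


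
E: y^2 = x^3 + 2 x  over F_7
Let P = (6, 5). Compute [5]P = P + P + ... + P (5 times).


k = 5 = 101_2 (binary, LSB first: 101)
Double-and-add from P = (6, 5):
  bit 0 = 1: acc = O + (6, 5) = (6, 5)
  bit 1 = 0: acc unchanged = (6, 5)
  bit 2 = 1: acc = (6, 5) + (0, 0) = (5, 4)

5P = (5, 4)


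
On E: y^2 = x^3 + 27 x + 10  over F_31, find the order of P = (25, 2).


Compute successive multiples of P until we hit O:
  1P = (25, 2)
  2P = (6, 27)
  3P = (8, 5)
  4P = (2, 14)
  5P = (14, 30)
  6P = (20, 5)
  7P = (0, 14)
  8P = (10, 28)
  ... (continuing to 37P)
  37P = O

ord(P) = 37


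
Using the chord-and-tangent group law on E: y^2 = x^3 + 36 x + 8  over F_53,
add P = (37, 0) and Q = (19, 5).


P != Q, so use the chord formula.
s = (y2 - y1) / (x2 - x1) = (5) / (35) mod 53 = 38
x3 = s^2 - x1 - x2 mod 53 = 38^2 - 37 - 19 = 10
y3 = s (x1 - x3) - y1 mod 53 = 38 * (37 - 10) - 0 = 19

P + Q = (10, 19)


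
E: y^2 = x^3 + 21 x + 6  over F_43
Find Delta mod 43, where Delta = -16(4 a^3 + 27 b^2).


4 a^3 + 27 b^2 = 4*21^3 + 27*6^2 = 37044 + 972 = 38016
Delta = -16 * (38016) = -608256
Delta mod 43 = 22

Delta = 22 (mod 43)


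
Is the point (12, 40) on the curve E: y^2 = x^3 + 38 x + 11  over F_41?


Check whether y^2 = x^3 + 38 x + 11 (mod 41) for (x, y) = (12, 40).
LHS: y^2 = 40^2 mod 41 = 1
RHS: x^3 + 38 x + 11 = 12^3 + 38*12 + 11 mod 41 = 22
LHS != RHS

No, not on the curve


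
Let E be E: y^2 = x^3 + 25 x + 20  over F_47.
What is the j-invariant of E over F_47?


Delta = -16(4 a^3 + 27 b^2) mod 47 = 38
-1728 * (4 a)^3 = -1728 * (4*25)^3 mod 47 = 26
j = 26 * 38^(-1) mod 47 = 18

j = 18 (mod 47)


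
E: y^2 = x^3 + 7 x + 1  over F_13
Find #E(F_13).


For each x in F_13, count y with y^2 = x^3 + 7 x + 1 mod 13:
  x = 0: RHS = 1, y in [1, 12]  -> 2 point(s)
  x = 1: RHS = 9, y in [3, 10]  -> 2 point(s)
  x = 2: RHS = 10, y in [6, 7]  -> 2 point(s)
  x = 3: RHS = 10, y in [6, 7]  -> 2 point(s)
  x = 6: RHS = 12, y in [5, 8]  -> 2 point(s)
  x = 7: RHS = 3, y in [4, 9]  -> 2 point(s)
  x = 8: RHS = 10, y in [6, 7]  -> 2 point(s)
  x = 9: RHS = 0, y in [0]  -> 1 point(s)
Affine points: 15. Add the point at infinity: total = 16.

#E(F_13) = 16


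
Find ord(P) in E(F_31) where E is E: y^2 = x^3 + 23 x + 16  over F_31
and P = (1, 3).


Compute successive multiples of P until we hit O:
  1P = (1, 3)
  2P = (3, 9)
  3P = (5, 16)
  4P = (22, 14)
  5P = (12, 6)
  6P = (15, 27)
  7P = (23, 8)
  8P = (23, 23)
  ... (continuing to 15P)
  15P = O

ord(P) = 15


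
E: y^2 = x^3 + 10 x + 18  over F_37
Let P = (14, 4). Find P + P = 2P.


Doubling: s = (3 x1^2 + a) / (2 y1)
s = (3*14^2 + 10) / (2*4) mod 37 = 10
x3 = s^2 - 2 x1 mod 37 = 10^2 - 2*14 = 35
y3 = s (x1 - x3) - y1 mod 37 = 10 * (14 - 35) - 4 = 8

2P = (35, 8)


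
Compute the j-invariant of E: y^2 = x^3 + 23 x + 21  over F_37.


Delta = -16(4 a^3 + 27 b^2) mod 37 = 15
-1728 * (4 a)^3 = -1728 * (4*23)^3 mod 37 = 31
j = 31 * 15^(-1) mod 37 = 7

j = 7 (mod 37)


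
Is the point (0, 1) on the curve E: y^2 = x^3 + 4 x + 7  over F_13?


Check whether y^2 = x^3 + 4 x + 7 (mod 13) for (x, y) = (0, 1).
LHS: y^2 = 1^2 mod 13 = 1
RHS: x^3 + 4 x + 7 = 0^3 + 4*0 + 7 mod 13 = 7
LHS != RHS

No, not on the curve


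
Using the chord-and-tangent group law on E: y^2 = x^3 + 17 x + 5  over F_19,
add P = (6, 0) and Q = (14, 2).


P != Q, so use the chord formula.
s = (y2 - y1) / (x2 - x1) = (2) / (8) mod 19 = 5
x3 = s^2 - x1 - x2 mod 19 = 5^2 - 6 - 14 = 5
y3 = s (x1 - x3) - y1 mod 19 = 5 * (6 - 5) - 0 = 5

P + Q = (5, 5)


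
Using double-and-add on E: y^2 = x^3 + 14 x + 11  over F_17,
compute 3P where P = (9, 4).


k = 3 = 11_2 (binary, LSB first: 11)
Double-and-add from P = (9, 4):
  bit 0 = 1: acc = O + (9, 4) = (9, 4)
  bit 1 = 1: acc = (9, 4) + (15, 3) = (2, 9)

3P = (2, 9)


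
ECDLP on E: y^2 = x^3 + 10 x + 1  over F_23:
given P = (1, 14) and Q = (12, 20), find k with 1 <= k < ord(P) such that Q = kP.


Enumerate multiples of P until we hit Q = (12, 20):
  1P = (1, 14)
  2P = (2, 11)
  3P = (6, 1)
  4P = (20, 17)
  5P = (4, 17)
  6P = (19, 14)
  7P = (3, 9)
  8P = (8, 15)
  9P = (22, 6)
  10P = (16, 18)
  11P = (12, 3)
  12P = (11, 19)
  13P = (17, 1)
  14P = (0, 1)
  15P = (7, 0)
  16P = (0, 22)
  17P = (17, 22)
  18P = (11, 4)
  19P = (12, 20)
Match found at i = 19.

k = 19


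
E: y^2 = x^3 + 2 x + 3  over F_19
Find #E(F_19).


For each x in F_19, count y with y^2 = x^3 + 2 x + 3 mod 19:
  x = 1: RHS = 6, y in [5, 14]  -> 2 point(s)
  x = 3: RHS = 17, y in [6, 13]  -> 2 point(s)
  x = 5: RHS = 5, y in [9, 10]  -> 2 point(s)
  x = 9: RHS = 9, y in [3, 16]  -> 2 point(s)
  x = 10: RHS = 16, y in [4, 15]  -> 2 point(s)
  x = 11: RHS = 7, y in [8, 11]  -> 2 point(s)
  x = 12: RHS = 7, y in [8, 11]  -> 2 point(s)
  x = 14: RHS = 1, y in [1, 18]  -> 2 point(s)
  x = 15: RHS = 7, y in [8, 11]  -> 2 point(s)
  x = 18: RHS = 0, y in [0]  -> 1 point(s)
Affine points: 19. Add the point at infinity: total = 20.

#E(F_19) = 20


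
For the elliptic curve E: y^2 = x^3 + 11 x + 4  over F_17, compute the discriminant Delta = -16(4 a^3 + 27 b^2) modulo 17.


4 a^3 + 27 b^2 = 4*11^3 + 27*4^2 = 5324 + 432 = 5756
Delta = -16 * (5756) = -92096
Delta mod 17 = 10

Delta = 10 (mod 17)


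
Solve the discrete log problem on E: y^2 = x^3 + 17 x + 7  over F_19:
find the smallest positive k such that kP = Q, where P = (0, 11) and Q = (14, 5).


Enumerate multiples of P until we hit Q = (14, 5):
  1P = (0, 11)
  2P = (11, 9)
  3P = (14, 14)
  4P = (16, 10)
  5P = (1, 14)
  6P = (8, 3)
  7P = (12, 1)
  8P = (4, 5)
  9P = (3, 3)
  10P = (2, 7)
  11P = (2, 12)
  12P = (3, 16)
  13P = (4, 14)
  14P = (12, 18)
  15P = (8, 16)
  16P = (1, 5)
  17P = (16, 9)
  18P = (14, 5)
Match found at i = 18.

k = 18


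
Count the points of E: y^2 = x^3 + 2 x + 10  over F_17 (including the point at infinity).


For each x in F_17, count y with y^2 = x^3 + 2 x + 10 mod 17:
  x = 1: RHS = 13, y in [8, 9]  -> 2 point(s)
  x = 3: RHS = 9, y in [3, 14]  -> 2 point(s)
  x = 5: RHS = 9, y in [3, 14]  -> 2 point(s)
  x = 6: RHS = 0, y in [0]  -> 1 point(s)
  x = 9: RHS = 9, y in [3, 14]  -> 2 point(s)
  x = 15: RHS = 15, y in [7, 10]  -> 2 point(s)
Affine points: 11. Add the point at infinity: total = 12.

#E(F_17) = 12


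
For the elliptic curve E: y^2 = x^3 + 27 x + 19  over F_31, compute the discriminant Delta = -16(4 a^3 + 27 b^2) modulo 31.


4 a^3 + 27 b^2 = 4*27^3 + 27*19^2 = 78732 + 9747 = 88479
Delta = -16 * (88479) = -1415664
Delta mod 31 = 13

Delta = 13 (mod 31)


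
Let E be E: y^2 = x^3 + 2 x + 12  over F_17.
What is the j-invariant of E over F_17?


Delta = -16(4 a^3 + 27 b^2) mod 17 = 10
-1728 * (4 a)^3 = -1728 * (4*2)^3 mod 17 = 12
j = 12 * 10^(-1) mod 17 = 8

j = 8 (mod 17)


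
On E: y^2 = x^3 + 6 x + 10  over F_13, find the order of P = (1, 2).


Compute successive multiples of P until we hit O:
  1P = (1, 2)
  2P = (12, 9)
  3P = (9, 0)
  4P = (12, 4)
  5P = (1, 11)
  6P = O

ord(P) = 6


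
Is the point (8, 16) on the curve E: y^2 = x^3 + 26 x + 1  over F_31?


Check whether y^2 = x^3 + 26 x + 1 (mod 31) for (x, y) = (8, 16).
LHS: y^2 = 16^2 mod 31 = 8
RHS: x^3 + 26 x + 1 = 8^3 + 26*8 + 1 mod 31 = 8
LHS = RHS

Yes, on the curve


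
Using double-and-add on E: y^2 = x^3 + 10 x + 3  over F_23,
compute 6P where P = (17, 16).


k = 6 = 110_2 (binary, LSB first: 011)
Double-and-add from P = (17, 16):
  bit 0 = 0: acc unchanged = O
  bit 1 = 1: acc = O + (7, 18) = (7, 18)
  bit 2 = 1: acc = (7, 18) + (11, 8) = (17, 7)

6P = (17, 7)


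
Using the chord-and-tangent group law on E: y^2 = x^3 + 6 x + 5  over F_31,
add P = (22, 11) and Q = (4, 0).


P != Q, so use the chord formula.
s = (y2 - y1) / (x2 - x1) = (20) / (13) mod 31 = 23
x3 = s^2 - x1 - x2 mod 31 = 23^2 - 22 - 4 = 7
y3 = s (x1 - x3) - y1 mod 31 = 23 * (22 - 7) - 11 = 24

P + Q = (7, 24)


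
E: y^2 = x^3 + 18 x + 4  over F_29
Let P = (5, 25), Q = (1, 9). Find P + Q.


P != Q, so use the chord formula.
s = (y2 - y1) / (x2 - x1) = (13) / (25) mod 29 = 4
x3 = s^2 - x1 - x2 mod 29 = 4^2 - 5 - 1 = 10
y3 = s (x1 - x3) - y1 mod 29 = 4 * (5 - 10) - 25 = 13

P + Q = (10, 13)


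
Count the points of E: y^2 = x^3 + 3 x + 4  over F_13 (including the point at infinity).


For each x in F_13, count y with y^2 = x^3 + 3 x + 4 mod 13:
  x = 0: RHS = 4, y in [2, 11]  -> 2 point(s)
  x = 3: RHS = 1, y in [1, 12]  -> 2 point(s)
  x = 5: RHS = 1, y in [1, 12]  -> 2 point(s)
  x = 6: RHS = 4, y in [2, 11]  -> 2 point(s)
  x = 7: RHS = 4, y in [2, 11]  -> 2 point(s)
  x = 11: RHS = 3, y in [4, 9]  -> 2 point(s)
  x = 12: RHS = 0, y in [0]  -> 1 point(s)
Affine points: 13. Add the point at infinity: total = 14.

#E(F_13) = 14


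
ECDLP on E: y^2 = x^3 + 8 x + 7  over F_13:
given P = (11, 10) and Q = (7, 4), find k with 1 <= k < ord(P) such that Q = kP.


Enumerate multiples of P until we hit Q = (7, 4):
  1P = (11, 10)
  2P = (5, 9)
  3P = (1, 9)
  4P = (4, 5)
  5P = (7, 4)
Match found at i = 5.

k = 5


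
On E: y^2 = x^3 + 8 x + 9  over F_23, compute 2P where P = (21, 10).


Doubling: s = (3 x1^2 + a) / (2 y1)
s = (3*21^2 + 8) / (2*10) mod 23 = 1
x3 = s^2 - 2 x1 mod 23 = 1^2 - 2*21 = 5
y3 = s (x1 - x3) - y1 mod 23 = 1 * (21 - 5) - 10 = 6

2P = (5, 6)


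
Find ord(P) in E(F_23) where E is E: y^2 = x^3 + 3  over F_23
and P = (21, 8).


Compute successive multiples of P until we hit O:
  1P = (21, 8)
  2P = (6, 9)
  3P = (5, 17)
  4P = (1, 21)
  5P = (7, 22)
  6P = (19, 13)
  7P = (18, 19)
  8P = (0, 7)
  ... (continuing to 24P)
  24P = O

ord(P) = 24


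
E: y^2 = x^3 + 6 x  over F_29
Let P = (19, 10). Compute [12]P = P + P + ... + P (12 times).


k = 12 = 1100_2 (binary, LSB first: 0011)
Double-and-add from P = (19, 10):
  bit 0 = 0: acc unchanged = O
  bit 1 = 0: acc unchanged = O
  bit 2 = 1: acc = O + (25, 17) = (25, 17)
  bit 3 = 1: acc = (25, 17) + (4, 1) = (4, 28)

12P = (4, 28)


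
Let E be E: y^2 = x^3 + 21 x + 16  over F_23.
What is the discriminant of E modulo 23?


4 a^3 + 27 b^2 = 4*21^3 + 27*16^2 = 37044 + 6912 = 43956
Delta = -16 * (43956) = -703296
Delta mod 23 = 21

Delta = 21 (mod 23)


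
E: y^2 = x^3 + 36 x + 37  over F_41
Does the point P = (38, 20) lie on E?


Check whether y^2 = x^3 + 36 x + 37 (mod 41) for (x, y) = (38, 20).
LHS: y^2 = 20^2 mod 41 = 31
RHS: x^3 + 36 x + 37 = 38^3 + 36*38 + 37 mod 41 = 25
LHS != RHS

No, not on the curve


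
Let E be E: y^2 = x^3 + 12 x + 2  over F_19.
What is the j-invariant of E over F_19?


Delta = -16(4 a^3 + 27 b^2) mod 19 = 8
-1728 * (4 a)^3 = -1728 * (4*12)^3 mod 19 = 12
j = 12 * 8^(-1) mod 19 = 11

j = 11 (mod 19)


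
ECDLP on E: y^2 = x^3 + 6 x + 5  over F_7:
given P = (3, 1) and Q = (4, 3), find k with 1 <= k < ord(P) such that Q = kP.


Enumerate multiples of P until we hit Q = (4, 3):
  1P = (3, 1)
  2P = (2, 5)
  3P = (4, 3)
Match found at i = 3.

k = 3


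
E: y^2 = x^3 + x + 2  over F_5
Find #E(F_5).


For each x in F_5, count y with y^2 = x^3 + 1 x + 2 mod 5:
  x = 1: RHS = 4, y in [2, 3]  -> 2 point(s)
  x = 4: RHS = 0, y in [0]  -> 1 point(s)
Affine points: 3. Add the point at infinity: total = 4.

#E(F_5) = 4


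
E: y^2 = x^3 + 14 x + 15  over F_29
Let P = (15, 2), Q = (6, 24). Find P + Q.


P != Q, so use the chord formula.
s = (y2 - y1) / (x2 - x1) = (22) / (20) mod 29 = 4
x3 = s^2 - x1 - x2 mod 29 = 4^2 - 15 - 6 = 24
y3 = s (x1 - x3) - y1 mod 29 = 4 * (15 - 24) - 2 = 20

P + Q = (24, 20)


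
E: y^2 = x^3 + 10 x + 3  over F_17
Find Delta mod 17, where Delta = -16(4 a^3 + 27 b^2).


4 a^3 + 27 b^2 = 4*10^3 + 27*3^2 = 4000 + 243 = 4243
Delta = -16 * (4243) = -67888
Delta mod 17 = 10

Delta = 10 (mod 17)


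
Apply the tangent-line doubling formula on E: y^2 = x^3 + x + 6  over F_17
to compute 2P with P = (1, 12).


Doubling: s = (3 x1^2 + a) / (2 y1)
s = (3*1^2 + 1) / (2*12) mod 17 = 3
x3 = s^2 - 2 x1 mod 17 = 3^2 - 2*1 = 7
y3 = s (x1 - x3) - y1 mod 17 = 3 * (1 - 7) - 12 = 4

2P = (7, 4)


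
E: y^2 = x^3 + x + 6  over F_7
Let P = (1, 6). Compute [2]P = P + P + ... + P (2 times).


k = 2 = 10_2 (binary, LSB first: 01)
Double-and-add from P = (1, 6):
  bit 0 = 0: acc unchanged = O
  bit 1 = 1: acc = O + (2, 3) = (2, 3)

2P = (2, 3)


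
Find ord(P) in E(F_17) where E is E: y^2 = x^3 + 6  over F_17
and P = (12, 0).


Compute successive multiples of P until we hit O:
  1P = (12, 0)
  2P = O

ord(P) = 2


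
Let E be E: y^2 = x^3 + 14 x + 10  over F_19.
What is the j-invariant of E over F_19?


Delta = -16(4 a^3 + 27 b^2) mod 19 = 7
-1728 * (4 a)^3 = -1728 * (4*14)^3 mod 19 = 18
j = 18 * 7^(-1) mod 19 = 8

j = 8 (mod 19)


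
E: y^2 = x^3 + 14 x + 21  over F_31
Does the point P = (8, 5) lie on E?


Check whether y^2 = x^3 + 14 x + 21 (mod 31) for (x, y) = (8, 5).
LHS: y^2 = 5^2 mod 31 = 25
RHS: x^3 + 14 x + 21 = 8^3 + 14*8 + 21 mod 31 = 25
LHS = RHS

Yes, on the curve


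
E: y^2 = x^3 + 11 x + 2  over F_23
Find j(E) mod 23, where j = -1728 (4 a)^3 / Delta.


Delta = -16(4 a^3 + 27 b^2) mod 23 = 5
-1728 * (4 a)^3 = -1728 * (4*11)^3 mod 23 = 1
j = 1 * 5^(-1) mod 23 = 14

j = 14 (mod 23)


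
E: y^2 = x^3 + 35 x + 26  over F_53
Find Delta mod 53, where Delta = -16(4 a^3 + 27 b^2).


4 a^3 + 27 b^2 = 4*35^3 + 27*26^2 = 171500 + 18252 = 189752
Delta = -16 * (189752) = -3036032
Delta mod 53 = 20

Delta = 20 (mod 53)


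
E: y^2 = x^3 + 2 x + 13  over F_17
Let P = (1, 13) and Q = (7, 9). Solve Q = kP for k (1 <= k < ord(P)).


Enumerate multiples of P until we hit Q = (7, 9):
  1P = (1, 13)
  2P = (13, 3)
  3P = (7, 9)
Match found at i = 3.

k = 3


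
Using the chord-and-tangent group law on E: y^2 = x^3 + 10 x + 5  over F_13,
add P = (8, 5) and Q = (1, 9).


P != Q, so use the chord formula.
s = (y2 - y1) / (x2 - x1) = (4) / (6) mod 13 = 5
x3 = s^2 - x1 - x2 mod 13 = 5^2 - 8 - 1 = 3
y3 = s (x1 - x3) - y1 mod 13 = 5 * (8 - 3) - 5 = 7

P + Q = (3, 7)


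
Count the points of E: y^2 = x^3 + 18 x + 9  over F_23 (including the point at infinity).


For each x in F_23, count y with y^2 = x^3 + 18 x + 9 mod 23:
  x = 0: RHS = 9, y in [3, 20]  -> 2 point(s)
  x = 7: RHS = 18, y in [8, 15]  -> 2 point(s)
  x = 9: RHS = 3, y in [7, 16]  -> 2 point(s)
  x = 10: RHS = 16, y in [4, 19]  -> 2 point(s)
  x = 13: RHS = 2, y in [5, 18]  -> 2 point(s)
  x = 16: RHS = 0, y in [0]  -> 1 point(s)
  x = 18: RHS = 1, y in [1, 22]  -> 2 point(s)
  x = 22: RHS = 13, y in [6, 17]  -> 2 point(s)
Affine points: 15. Add the point at infinity: total = 16.

#E(F_23) = 16


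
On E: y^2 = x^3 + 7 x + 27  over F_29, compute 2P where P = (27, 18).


Doubling: s = (3 x1^2 + a) / (2 y1)
s = (3*27^2 + 7) / (2*18) mod 29 = 11
x3 = s^2 - 2 x1 mod 29 = 11^2 - 2*27 = 9
y3 = s (x1 - x3) - y1 mod 29 = 11 * (27 - 9) - 18 = 6

2P = (9, 6)


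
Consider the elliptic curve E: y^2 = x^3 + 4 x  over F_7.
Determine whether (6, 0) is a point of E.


Check whether y^2 = x^3 + 4 x + 0 (mod 7) for (x, y) = (6, 0).
LHS: y^2 = 0^2 mod 7 = 0
RHS: x^3 + 4 x + 0 = 6^3 + 4*6 + 0 mod 7 = 2
LHS != RHS

No, not on the curve


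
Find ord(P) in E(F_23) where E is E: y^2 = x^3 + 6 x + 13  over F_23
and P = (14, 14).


Compute successive multiples of P until we hit O:
  1P = (14, 14)
  2P = (3, 14)
  3P = (6, 9)
  4P = (21, 19)
  5P = (4, 3)
  6P = (0, 6)
  7P = (22, 11)
  8P = (22, 12)
  ... (continuing to 15P)
  15P = O

ord(P) = 15


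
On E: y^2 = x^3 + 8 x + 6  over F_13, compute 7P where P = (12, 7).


k = 7 = 111_2 (binary, LSB first: 111)
Double-and-add from P = (12, 7):
  bit 0 = 1: acc = O + (12, 7) = (12, 7)
  bit 1 = 1: acc = (12, 7) + (6, 7) = (8, 6)
  bit 2 = 1: acc = (8, 6) + (2, 2) = (2, 11)

7P = (2, 11)


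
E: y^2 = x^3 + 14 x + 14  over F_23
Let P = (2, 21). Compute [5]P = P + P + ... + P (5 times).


k = 5 = 101_2 (binary, LSB first: 101)
Double-and-add from P = (2, 21):
  bit 0 = 1: acc = O + (2, 21) = (2, 21)
  bit 1 = 0: acc unchanged = (2, 21)
  bit 2 = 1: acc = (2, 21) + (12, 22) = (12, 1)

5P = (12, 1)


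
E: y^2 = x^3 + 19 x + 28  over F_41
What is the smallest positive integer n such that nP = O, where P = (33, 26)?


Compute successive multiples of P until we hit O:
  1P = (33, 26)
  2P = (39, 8)
  3P = (19, 14)
  4P = (14, 2)
  5P = (4, 2)
  6P = (8, 6)
  7P = (40, 34)
  8P = (17, 4)
  ... (continuing to 36P)
  36P = O

ord(P) = 36


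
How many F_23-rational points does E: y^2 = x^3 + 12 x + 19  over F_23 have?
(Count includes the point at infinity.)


For each x in F_23, count y with y^2 = x^3 + 12 x + 19 mod 23:
  x = 1: RHS = 9, y in [3, 20]  -> 2 point(s)
  x = 3: RHS = 13, y in [6, 17]  -> 2 point(s)
  x = 4: RHS = 16, y in [4, 19]  -> 2 point(s)
  x = 6: RHS = 8, y in [10, 13]  -> 2 point(s)
  x = 7: RHS = 9, y in [3, 20]  -> 2 point(s)
  x = 8: RHS = 6, y in [11, 12]  -> 2 point(s)
  x = 10: RHS = 12, y in [9, 14]  -> 2 point(s)
  x = 13: RHS = 3, y in [7, 16]  -> 2 point(s)
  x = 15: RHS = 9, y in [3, 20]  -> 2 point(s)
  x = 16: RHS = 6, y in [11, 12]  -> 2 point(s)
  x = 18: RHS = 18, y in [8, 15]  -> 2 point(s)
  x = 20: RHS = 2, y in [5, 18]  -> 2 point(s)
  x = 22: RHS = 6, y in [11, 12]  -> 2 point(s)
Affine points: 26. Add the point at infinity: total = 27.

#E(F_23) = 27


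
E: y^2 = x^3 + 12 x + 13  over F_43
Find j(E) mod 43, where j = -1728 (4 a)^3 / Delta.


Delta = -16(4 a^3 + 27 b^2) mod 43 = 10
-1728 * (4 a)^3 = -1728 * (4*12)^3 mod 43 = 32
j = 32 * 10^(-1) mod 43 = 29

j = 29 (mod 43)


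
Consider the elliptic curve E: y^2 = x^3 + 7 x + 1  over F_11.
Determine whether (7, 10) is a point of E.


Check whether y^2 = x^3 + 7 x + 1 (mod 11) for (x, y) = (7, 10).
LHS: y^2 = 10^2 mod 11 = 1
RHS: x^3 + 7 x + 1 = 7^3 + 7*7 + 1 mod 11 = 8
LHS != RHS

No, not on the curve


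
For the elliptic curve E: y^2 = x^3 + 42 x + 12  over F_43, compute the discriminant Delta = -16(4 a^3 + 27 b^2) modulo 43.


4 a^3 + 27 b^2 = 4*42^3 + 27*12^2 = 296352 + 3888 = 300240
Delta = -16 * (300240) = -4803840
Delta mod 43 = 34

Delta = 34 (mod 43)


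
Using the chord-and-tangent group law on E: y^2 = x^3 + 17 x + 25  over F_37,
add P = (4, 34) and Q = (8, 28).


P != Q, so use the chord formula.
s = (y2 - y1) / (x2 - x1) = (31) / (4) mod 37 = 17
x3 = s^2 - x1 - x2 mod 37 = 17^2 - 4 - 8 = 18
y3 = s (x1 - x3) - y1 mod 37 = 17 * (4 - 18) - 34 = 24

P + Q = (18, 24)


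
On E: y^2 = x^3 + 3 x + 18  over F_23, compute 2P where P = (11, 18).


Doubling: s = (3 x1^2 + a) / (2 y1)
s = (3*11^2 + 3) / (2*18) mod 23 = 14
x3 = s^2 - 2 x1 mod 23 = 14^2 - 2*11 = 13
y3 = s (x1 - x3) - y1 mod 23 = 14 * (11 - 13) - 18 = 0

2P = (13, 0)


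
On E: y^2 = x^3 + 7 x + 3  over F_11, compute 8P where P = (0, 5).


k = 8 = 1000_2 (binary, LSB first: 0001)
Double-and-add from P = (0, 5):
  bit 0 = 0: acc unchanged = O
  bit 1 = 0: acc unchanged = O
  bit 2 = 0: acc unchanged = O
  bit 3 = 1: acc = O + (5, 3) = (5, 3)

8P = (5, 3)


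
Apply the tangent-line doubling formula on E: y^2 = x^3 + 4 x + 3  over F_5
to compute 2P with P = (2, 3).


Doubling: s = (3 x1^2 + a) / (2 y1)
s = (3*2^2 + 4) / (2*3) mod 5 = 1
x3 = s^2 - 2 x1 mod 5 = 1^2 - 2*2 = 2
y3 = s (x1 - x3) - y1 mod 5 = 1 * (2 - 2) - 3 = 2

2P = (2, 2)


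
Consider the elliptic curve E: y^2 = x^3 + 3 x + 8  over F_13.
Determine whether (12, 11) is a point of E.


Check whether y^2 = x^3 + 3 x + 8 (mod 13) for (x, y) = (12, 11).
LHS: y^2 = 11^2 mod 13 = 4
RHS: x^3 + 3 x + 8 = 12^3 + 3*12 + 8 mod 13 = 4
LHS = RHS

Yes, on the curve


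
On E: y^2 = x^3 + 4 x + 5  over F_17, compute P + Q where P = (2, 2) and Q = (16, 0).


P != Q, so use the chord formula.
s = (y2 - y1) / (x2 - x1) = (15) / (14) mod 17 = 12
x3 = s^2 - x1 - x2 mod 17 = 12^2 - 2 - 16 = 7
y3 = s (x1 - x3) - y1 mod 17 = 12 * (2 - 7) - 2 = 6

P + Q = (7, 6)


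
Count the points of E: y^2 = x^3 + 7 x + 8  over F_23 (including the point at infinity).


For each x in F_23, count y with y^2 = x^3 + 7 x + 8 mod 23:
  x = 0: RHS = 8, y in [10, 13]  -> 2 point(s)
  x = 1: RHS = 16, y in [4, 19]  -> 2 point(s)
  x = 4: RHS = 8, y in [10, 13]  -> 2 point(s)
  x = 6: RHS = 13, y in [6, 17]  -> 2 point(s)
  x = 7: RHS = 9, y in [3, 20]  -> 2 point(s)
  x = 8: RHS = 1, y in [1, 22]  -> 2 point(s)
  x = 9: RHS = 18, y in [8, 15]  -> 2 point(s)
  x = 11: RHS = 13, y in [6, 17]  -> 2 point(s)
  x = 12: RHS = 3, y in [7, 16]  -> 2 point(s)
  x = 17: RHS = 3, y in [7, 16]  -> 2 point(s)
  x = 18: RHS = 9, y in [3, 20]  -> 2 point(s)
  x = 19: RHS = 8, y in [10, 13]  -> 2 point(s)
  x = 20: RHS = 6, y in [11, 12]  -> 2 point(s)
  x = 21: RHS = 9, y in [3, 20]  -> 2 point(s)
  x = 22: RHS = 0, y in [0]  -> 1 point(s)
Affine points: 29. Add the point at infinity: total = 30.

#E(F_23) = 30


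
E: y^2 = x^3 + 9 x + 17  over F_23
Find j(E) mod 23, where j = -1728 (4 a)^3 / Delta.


Delta = -16(4 a^3 + 27 b^2) mod 23 = 7
-1728 * (4 a)^3 = -1728 * (4*9)^3 mod 23 = 10
j = 10 * 7^(-1) mod 23 = 8

j = 8 (mod 23)


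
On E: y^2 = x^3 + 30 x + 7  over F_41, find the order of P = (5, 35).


Compute successive multiples of P until we hit O:
  1P = (5, 35)
  2P = (23, 20)
  3P = (8, 29)
  4P = (32, 19)
  5P = (12, 39)
  6P = (26, 35)
  7P = (10, 6)
  8P = (17, 10)
  ... (continuing to 34P)
  34P = O

ord(P) = 34


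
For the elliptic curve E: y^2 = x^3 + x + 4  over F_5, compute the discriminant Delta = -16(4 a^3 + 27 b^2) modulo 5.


4 a^3 + 27 b^2 = 4*1^3 + 27*4^2 = 4 + 432 = 436
Delta = -16 * (436) = -6976
Delta mod 5 = 4

Delta = 4 (mod 5)


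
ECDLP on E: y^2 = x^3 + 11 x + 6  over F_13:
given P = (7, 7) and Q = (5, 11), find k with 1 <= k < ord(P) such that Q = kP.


Enumerate multiples of P until we hit Q = (5, 11):
  1P = (7, 7)
  2P = (3, 1)
  3P = (2, 7)
  4P = (4, 6)
  5P = (5, 11)
Match found at i = 5.

k = 5


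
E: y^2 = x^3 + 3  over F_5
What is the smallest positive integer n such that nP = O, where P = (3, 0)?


Compute successive multiples of P until we hit O:
  1P = (3, 0)
  2P = O

ord(P) = 2


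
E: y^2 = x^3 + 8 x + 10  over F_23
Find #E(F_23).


For each x in F_23, count y with y^2 = x^3 + 8 x + 10 mod 23:
  x = 7: RHS = 18, y in [8, 15]  -> 2 point(s)
  x = 9: RHS = 6, y in [11, 12]  -> 2 point(s)
  x = 10: RHS = 9, y in [3, 20]  -> 2 point(s)
  x = 11: RHS = 3, y in [7, 16]  -> 2 point(s)
  x = 15: RHS = 9, y in [3, 20]  -> 2 point(s)
  x = 16: RHS = 2, y in [5, 18]  -> 2 point(s)
  x = 18: RHS = 6, y in [11, 12]  -> 2 point(s)
  x = 19: RHS = 6, y in [11, 12]  -> 2 point(s)
  x = 21: RHS = 9, y in [3, 20]  -> 2 point(s)
  x = 22: RHS = 1, y in [1, 22]  -> 2 point(s)
Affine points: 20. Add the point at infinity: total = 21.

#E(F_23) = 21


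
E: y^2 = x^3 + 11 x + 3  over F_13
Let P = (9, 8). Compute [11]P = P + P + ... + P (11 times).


k = 11 = 1011_2 (binary, LSB first: 1101)
Double-and-add from P = (9, 8):
  bit 0 = 1: acc = O + (9, 8) = (9, 8)
  bit 1 = 1: acc = (9, 8) + (12, 11) = (6, 8)
  bit 2 = 0: acc unchanged = (6, 8)
  bit 3 = 1: acc = (6, 8) + (5, 1) = (12, 2)

11P = (12, 2)


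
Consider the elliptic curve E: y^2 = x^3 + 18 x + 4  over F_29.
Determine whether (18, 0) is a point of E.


Check whether y^2 = x^3 + 18 x + 4 (mod 29) for (x, y) = (18, 0).
LHS: y^2 = 0^2 mod 29 = 0
RHS: x^3 + 18 x + 4 = 18^3 + 18*18 + 4 mod 29 = 12
LHS != RHS

No, not on the curve


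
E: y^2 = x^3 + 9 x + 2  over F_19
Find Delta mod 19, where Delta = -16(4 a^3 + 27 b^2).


4 a^3 + 27 b^2 = 4*9^3 + 27*2^2 = 2916 + 108 = 3024
Delta = -16 * (3024) = -48384
Delta mod 19 = 9

Delta = 9 (mod 19)


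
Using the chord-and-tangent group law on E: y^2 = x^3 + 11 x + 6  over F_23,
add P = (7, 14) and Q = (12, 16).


P != Q, so use the chord formula.
s = (y2 - y1) / (x2 - x1) = (2) / (5) mod 23 = 5
x3 = s^2 - x1 - x2 mod 23 = 5^2 - 7 - 12 = 6
y3 = s (x1 - x3) - y1 mod 23 = 5 * (7 - 6) - 14 = 14

P + Q = (6, 14)


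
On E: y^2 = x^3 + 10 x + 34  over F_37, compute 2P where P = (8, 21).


Doubling: s = (3 x1^2 + a) / (2 y1)
s = (3*8^2 + 10) / (2*21) mod 37 = 33
x3 = s^2 - 2 x1 mod 37 = 33^2 - 2*8 = 0
y3 = s (x1 - x3) - y1 mod 37 = 33 * (8 - 0) - 21 = 21

2P = (0, 21)


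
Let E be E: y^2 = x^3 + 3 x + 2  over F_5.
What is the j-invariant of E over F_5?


Delta = -16(4 a^3 + 27 b^2) mod 5 = 4
-1728 * (4 a)^3 = -1728 * (4*3)^3 mod 5 = 1
j = 1 * 4^(-1) mod 5 = 4

j = 4 (mod 5)


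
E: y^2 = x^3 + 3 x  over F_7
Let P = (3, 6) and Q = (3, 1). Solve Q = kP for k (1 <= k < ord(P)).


Enumerate multiples of P until we hit Q = (3, 1):
  1P = (3, 6)
  2P = (2, 0)
  3P = (3, 1)
Match found at i = 3.

k = 3


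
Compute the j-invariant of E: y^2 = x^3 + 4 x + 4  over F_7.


Delta = -16(4 a^3 + 27 b^2) mod 7 = 3
-1728 * (4 a)^3 = -1728 * (4*4)^3 mod 7 = 1
j = 1 * 3^(-1) mod 7 = 5

j = 5 (mod 7)


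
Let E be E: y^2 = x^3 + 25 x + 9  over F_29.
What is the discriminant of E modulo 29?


4 a^3 + 27 b^2 = 4*25^3 + 27*9^2 = 62500 + 2187 = 64687
Delta = -16 * (64687) = -1034992
Delta mod 29 = 18

Delta = 18 (mod 29)


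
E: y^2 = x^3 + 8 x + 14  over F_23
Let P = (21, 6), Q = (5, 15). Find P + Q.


P != Q, so use the chord formula.
s = (y2 - y1) / (x2 - x1) = (9) / (7) mod 23 = 21
x3 = s^2 - x1 - x2 mod 23 = 21^2 - 21 - 5 = 1
y3 = s (x1 - x3) - y1 mod 23 = 21 * (21 - 1) - 6 = 0

P + Q = (1, 0)


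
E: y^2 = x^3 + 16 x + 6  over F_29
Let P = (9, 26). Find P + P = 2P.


Doubling: s = (3 x1^2 + a) / (2 y1)
s = (3*9^2 + 16) / (2*26) mod 29 = 10
x3 = s^2 - 2 x1 mod 29 = 10^2 - 2*9 = 24
y3 = s (x1 - x3) - y1 mod 29 = 10 * (9 - 24) - 26 = 27

2P = (24, 27)


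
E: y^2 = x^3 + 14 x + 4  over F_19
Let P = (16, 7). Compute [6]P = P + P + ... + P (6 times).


k = 6 = 110_2 (binary, LSB first: 011)
Double-and-add from P = (16, 7):
  bit 0 = 0: acc unchanged = O
  bit 1 = 1: acc = O + (17, 5) = (17, 5)
  bit 2 = 1: acc = (17, 5) + (10, 17) = (12, 0)

6P = (12, 0)


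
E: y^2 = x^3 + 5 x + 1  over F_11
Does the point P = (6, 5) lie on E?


Check whether y^2 = x^3 + 5 x + 1 (mod 11) for (x, y) = (6, 5).
LHS: y^2 = 5^2 mod 11 = 3
RHS: x^3 + 5 x + 1 = 6^3 + 5*6 + 1 mod 11 = 5
LHS != RHS

No, not on the curve


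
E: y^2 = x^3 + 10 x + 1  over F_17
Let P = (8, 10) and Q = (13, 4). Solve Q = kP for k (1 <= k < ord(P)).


Enumerate multiples of P until we hit Q = (13, 4):
  1P = (8, 10)
  2P = (9, 2)
  3P = (13, 13)
  4P = (12, 8)
  5P = (10, 8)
  6P = (0, 16)
  7P = (0, 1)
  8P = (10, 9)
  9P = (12, 9)
  10P = (13, 4)
Match found at i = 10.

k = 10


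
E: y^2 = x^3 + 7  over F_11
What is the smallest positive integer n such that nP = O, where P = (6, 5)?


Compute successive multiples of P until we hit O:
  1P = (6, 5)
  2P = (3, 1)
  3P = (5, 0)
  4P = (3, 10)
  5P = (6, 6)
  6P = O

ord(P) = 6


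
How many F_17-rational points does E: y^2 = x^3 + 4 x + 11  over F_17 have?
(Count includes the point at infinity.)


For each x in F_17, count y with y^2 = x^3 + 4 x + 11 mod 17:
  x = 1: RHS = 16, y in [4, 13]  -> 2 point(s)
  x = 3: RHS = 16, y in [4, 13]  -> 2 point(s)
  x = 6: RHS = 13, y in [8, 9]  -> 2 point(s)
  x = 7: RHS = 8, y in [5, 12]  -> 2 point(s)
  x = 11: RHS = 9, y in [3, 14]  -> 2 point(s)
  x = 12: RHS = 2, y in [6, 11]  -> 2 point(s)
  x = 13: RHS = 16, y in [4, 13]  -> 2 point(s)
Affine points: 14. Add the point at infinity: total = 15.

#E(F_17) = 15


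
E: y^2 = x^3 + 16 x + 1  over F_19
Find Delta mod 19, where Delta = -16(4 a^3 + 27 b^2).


4 a^3 + 27 b^2 = 4*16^3 + 27*1^2 = 16384 + 27 = 16411
Delta = -16 * (16411) = -262576
Delta mod 19 = 4

Delta = 4 (mod 19)
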